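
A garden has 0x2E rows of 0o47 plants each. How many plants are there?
Convert 0o47 (octal) → 4×8 + 7 = 39 (decimal)
Convert 0x2E (hexadecimal) → 2×16 + 14 = 46 (decimal)
Compute 39 × 46 = 1794
1794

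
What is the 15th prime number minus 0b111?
The 15th prime number = 47
Convert 0b111 (binary) → 4 + 2 + 1 = 7 (decimal)
Compute 47 - 7 = 40
40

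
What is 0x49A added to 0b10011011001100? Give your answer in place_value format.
Convert 0x49A (hexadecimal) → 4×256 + 9×16 + 10 = 1178 (decimal)
Convert 0b10011011001100 (binary) → 8192 + 1024 + 512 + 128 + 64 + 8 + 4 = 9932 (decimal)
Compute 1178 + 9932 = 11110
Convert 11110 (decimal) → 11110 = 11×1000 + 1×100 + 1×10 → 11 thousands, 1 hundred, 1 ten (place-value notation)
11 thousands, 1 hundred, 1 ten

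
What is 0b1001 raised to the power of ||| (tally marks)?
Convert 0b1001 (binary) → 8 + 1 = 9 (decimal)
Convert ||| (tally marks) → 3 (decimal)
Compute 9 ^ 3 = 729
729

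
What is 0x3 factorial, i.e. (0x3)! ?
Convert 0x3 (hexadecimal) → 3 (decimal)
Compute 3! = 6
6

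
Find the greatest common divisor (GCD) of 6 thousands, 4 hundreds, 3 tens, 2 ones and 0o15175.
Convert 6 thousands, 4 hundreds, 3 tens, 2 ones (place-value notation) → 6×1000 + 4×100 + 3×10 + 2 = 6432 (decimal)
Convert 0o15175 (octal) → 1×4096 + 5×512 + 1×64 + 7×8 + 5 = 6781 (decimal)
Compute gcd(6432, 6781) = 1
1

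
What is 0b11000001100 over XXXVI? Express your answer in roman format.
Convert 0b11000001100 (binary) → 1024 + 512 + 8 + 4 = 1548 (decimal)
Convert XXXVI (Roman numeral) → 10 + 10 + 10 + 5 + 1 = 36 (decimal)
Compute 1548 ÷ 36 = 43
Convert 43 (decimal) → 43 = 40 + 1 + 1 + 1 → XLIII (Roman numeral)
XLIII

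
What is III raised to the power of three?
Convert III (Roman numeral) → 1 + 1 + 1 = 3 (decimal)
Convert three (English words) → 3 (decimal)
Compute 3 ^ 3 = 27
27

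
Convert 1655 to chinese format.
Convert 1655 (decimal) → 1655 = 1×1000 + 6×100 + 5×10 + 5 → 一千六百五十五 (Chinese numeral)
一千六百五十五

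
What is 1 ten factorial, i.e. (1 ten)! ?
Convert 1 ten (place-value notation) → 1×10 = 10 (decimal)
Compute 10! = 3628800
3628800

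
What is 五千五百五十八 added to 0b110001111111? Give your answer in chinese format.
Convert 五千五百五十八 (Chinese numeral) → 5×1000 + 5×100 + 5×10 + 8 = 5558 (decimal)
Convert 0b110001111111 (binary) → 2048 + 1024 + 64 + 32 + 16 + 8 + 4 + 2 + 1 = 3199 (decimal)
Compute 5558 + 3199 = 8757
Convert 8757 (decimal) → 8757 = 8×1000 + 7×100 + 5×10 + 7 → 八千七百五十七 (Chinese numeral)
八千七百五十七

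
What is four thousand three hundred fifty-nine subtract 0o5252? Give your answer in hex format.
Convert four thousand three hundred fifty-nine (English words) → 4×1000 + 3×100 + 59 = 4359 (decimal)
Convert 0o5252 (octal) → 5×512 + 2×64 + 5×8 + 2 = 2730 (decimal)
Compute 4359 - 2730 = 1629
Convert 1629 (decimal) → 1629 = 6×256 + 5×16 + 13 → 0x65D (hexadecimal)
0x65D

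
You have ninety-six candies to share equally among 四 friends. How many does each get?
Convert ninety-six (English words) → 96 (decimal)
Convert 四 (Chinese numeral) → 4 (decimal)
Compute 96 ÷ 4 = 24
24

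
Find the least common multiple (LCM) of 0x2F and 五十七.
Convert 0x2F (hexadecimal) → 2×16 + 15 = 47 (decimal)
Convert 五十七 (Chinese numeral) → 5×10 + 7 = 57 (decimal)
Compute lcm(47, 57) = 2679
2679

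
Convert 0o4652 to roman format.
Convert 0o4652 (octal) → 4×512 + 6×64 + 5×8 + 2 = 2474 (decimal)
Convert 2474 (decimal) → 2474 = 1000 + 1000 + 400 + 50 + 10 + 10 + 4 → MMCDLXXIV (Roman numeral)
MMCDLXXIV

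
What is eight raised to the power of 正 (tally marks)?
Convert eight (English words) → 8 (decimal)
Convert 正 (tally marks) → 5 (decimal)
Compute 8 ^ 5 = 32768
32768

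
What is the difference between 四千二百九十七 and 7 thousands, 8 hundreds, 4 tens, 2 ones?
Convert 四千二百九十七 (Chinese numeral) → 4×1000 + 2×100 + 9×10 + 7 = 4297 (decimal)
Convert 7 thousands, 8 hundreds, 4 tens, 2 ones (place-value notation) → 7×1000 + 8×100 + 4×10 + 2 = 7842 (decimal)
Difference: |4297 - 7842| = 3545
3545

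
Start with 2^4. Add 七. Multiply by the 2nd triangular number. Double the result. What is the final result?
Convert 2^4 (power) → 16 (decimal)
Start: 16
Convert 七 (Chinese numeral) → 7 (decimal)
16 + 7 = 23
Convert the 2nd triangular number (triangular index) → 2×3/2 = 3 (decimal)
23 × 3 = 69
69 × 2 = 138
138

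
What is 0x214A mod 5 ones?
Convert 0x214A (hexadecimal) → 2×4096 + 1×256 + 4×16 + 10 = 8522 (decimal)
Convert 5 ones (place-value notation) → 5 (decimal)
Compute 8522 mod 5 = 2
2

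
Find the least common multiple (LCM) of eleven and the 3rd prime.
Convert eleven (English words) → 11 (decimal)
Convert the 3rd prime (prime index) → 5 (decimal)
Compute lcm(11, 5) = 55
55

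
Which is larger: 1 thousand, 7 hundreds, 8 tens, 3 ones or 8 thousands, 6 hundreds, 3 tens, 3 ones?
Convert 1 thousand, 7 hundreds, 8 tens, 3 ones (place-value notation) → 1×1000 + 7×100 + 8×10 + 3 = 1783 (decimal)
Convert 8 thousands, 6 hundreds, 3 tens, 3 ones (place-value notation) → 8×1000 + 6×100 + 3×10 + 3 = 8633 (decimal)
Compare 1783 vs 8633: larger = 8633
8633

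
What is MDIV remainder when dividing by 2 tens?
Convert MDIV (Roman numeral) → 1000 + 500 + 4 = 1504 (decimal)
Convert 2 tens (place-value notation) → 2×10 = 20 (decimal)
Compute 1504 mod 20 = 4
4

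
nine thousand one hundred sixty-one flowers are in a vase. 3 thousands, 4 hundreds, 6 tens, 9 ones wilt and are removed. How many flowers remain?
Convert nine thousand one hundred sixty-one (English words) → 9×1000 + 1×100 + 61 = 9161 (decimal)
Convert 3 thousands, 4 hundreds, 6 tens, 9 ones (place-value notation) → 3×1000 + 4×100 + 6×10 + 9 = 3469 (decimal)
Compute 9161 - 3469 = 5692
5692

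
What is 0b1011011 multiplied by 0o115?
Convert 0b1011011 (binary) → 64 + 16 + 8 + 2 + 1 = 91 (decimal)
Convert 0o115 (octal) → 1×64 + 1×8 + 5 = 77 (decimal)
Compute 91 × 77 = 7007
7007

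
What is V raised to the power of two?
Convert V (Roman numeral) → 5 (decimal)
Convert two (English words) → 2 (decimal)
Compute 5 ^ 2 = 25
25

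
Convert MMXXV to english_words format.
Convert MMXXV (Roman numeral) → 1000 + 1000 + 10 + 10 + 5 = 2025 (decimal)
Convert 2025 (decimal) → 2025 = 2×1000 + 25 → two thousand twenty-five (English words)
two thousand twenty-five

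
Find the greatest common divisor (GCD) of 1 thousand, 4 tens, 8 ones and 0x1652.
Convert 1 thousand, 4 tens, 8 ones (place-value notation) → 1×1000 + 4×10 + 8 = 1048 (decimal)
Convert 0x1652 (hexadecimal) → 1×4096 + 6×256 + 5×16 + 2 = 5714 (decimal)
Compute gcd(1048, 5714) = 2
2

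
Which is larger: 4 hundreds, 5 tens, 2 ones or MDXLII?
Convert 4 hundreds, 5 tens, 2 ones (place-value notation) → 4×100 + 5×10 + 2 = 452 (decimal)
Convert MDXLII (Roman numeral) → 1000 + 500 + 40 + 1 + 1 = 1542 (decimal)
Compare 452 vs 1542: larger = 1542
1542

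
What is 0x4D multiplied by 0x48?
Convert 0x4D (hexadecimal) → 4×16 + 13 = 77 (decimal)
Convert 0x48 (hexadecimal) → 4×16 + 8 = 72 (decimal)
Compute 77 × 72 = 5544
5544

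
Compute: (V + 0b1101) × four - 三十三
Convert V (Roman numeral) → 5 (decimal)
Convert 0b1101 (binary) → 8 + 4 + 1 = 13 (decimal)
Convert four (English words) → 4 (decimal)
Convert 三十三 (Chinese numeral) → 3×10 + 3 = 33 (decimal)
Expression in decimal: (5 + 13) × 4 - 33
Parentheses first: 5 + 13 = 18
Multiply: 18 × 4 = 72
Subtract: 72 - 33 = 39
39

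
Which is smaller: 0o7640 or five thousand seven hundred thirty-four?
Convert 0o7640 (octal) → 7×512 + 6×64 + 4×8 = 4000 (decimal)
Convert five thousand seven hundred thirty-four (English words) → 5×1000 + 7×100 + 34 = 5734 (decimal)
Compare 4000 vs 5734: smaller = 4000
4000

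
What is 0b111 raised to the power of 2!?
Convert 0b111 (binary) → 4 + 2 + 1 = 7 (decimal)
Convert 2! (factorial) → 2 (decimal)
Compute 7 ^ 2 = 49
49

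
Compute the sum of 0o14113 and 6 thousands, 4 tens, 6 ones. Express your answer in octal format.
Convert 0o14113 (octal) → 1×4096 + 4×512 + 1×64 + 1×8 + 3 = 6219 (decimal)
Convert 6 thousands, 4 tens, 6 ones (place-value notation) → 6×1000 + 4×10 + 6 = 6046 (decimal)
Compute 6219 + 6046 = 12265
Convert 12265 (decimal) → 12265 = 2×4096 + 7×512 + 7×64 + 5×8 + 1 → 0o27751 (octal)
0o27751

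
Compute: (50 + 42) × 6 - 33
Parentheses first: 50 + 42 = 92
Multiply: 92 × 6 = 552
Subtract: 552 - 33 = 519
519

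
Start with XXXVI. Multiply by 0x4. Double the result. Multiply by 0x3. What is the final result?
Convert XXXVI (Roman numeral) → 10 + 10 + 10 + 5 + 1 = 36 (decimal)
Start: 36
Convert 0x4 (hexadecimal) → 4 (decimal)
36 × 4 = 144
144 × 2 = 288
Convert 0x3 (hexadecimal) → 3 (decimal)
288 × 3 = 864
864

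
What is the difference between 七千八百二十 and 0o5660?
Convert 七千八百二十 (Chinese numeral) → 7×1000 + 8×100 + 2×10 = 7820 (decimal)
Convert 0o5660 (octal) → 5×512 + 6×64 + 6×8 = 2992 (decimal)
Difference: |7820 - 2992| = 4828
4828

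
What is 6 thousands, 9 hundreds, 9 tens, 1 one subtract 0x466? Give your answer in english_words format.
Convert 6 thousands, 9 hundreds, 9 tens, 1 one (place-value notation) → 6×1000 + 9×100 + 9×10 + 1 = 6991 (decimal)
Convert 0x466 (hexadecimal) → 4×256 + 6×16 + 6 = 1126 (decimal)
Compute 6991 - 1126 = 5865
Convert 5865 (decimal) → 5865 = 5×1000 + 8×100 + 65 → five thousand eight hundred sixty-five (English words)
five thousand eight hundred sixty-five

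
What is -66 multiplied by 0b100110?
Convert 0b100110 (binary) → 32 + 4 + 2 = 38 (decimal)
Compute -66 × 38 = -2508
-2508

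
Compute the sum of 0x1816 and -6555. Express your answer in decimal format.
Convert 0x1816 (hexadecimal) → 1×4096 + 8×256 + 1×16 + 6 = 6166 (decimal)
Compute 6166 + -6555 = -389
-389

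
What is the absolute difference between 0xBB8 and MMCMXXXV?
Convert 0xBB8 (hexadecimal) → 11×256 + 11×16 + 8 = 3000 (decimal)
Convert MMCMXXXV (Roman numeral) → 1000 + 1000 + 900 + 10 + 10 + 10 + 5 = 2935 (decimal)
Compute |3000 - 2935| = 65
65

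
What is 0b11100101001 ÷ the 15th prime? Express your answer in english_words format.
Convert 0b11100101001 (binary) → 1024 + 512 + 256 + 32 + 8 + 1 = 1833 (decimal)
Convert the 15th prime (prime index) → 47 (decimal)
Compute 1833 ÷ 47 = 39
Convert 39 (decimal) → thirty-nine (English words)
thirty-nine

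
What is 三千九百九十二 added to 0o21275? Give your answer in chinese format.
Convert 三千九百九十二 (Chinese numeral) → 3×1000 + 9×100 + 9×10 + 2 = 3992 (decimal)
Convert 0o21275 (octal) → 2×4096 + 1×512 + 2×64 + 7×8 + 5 = 8893 (decimal)
Compute 3992 + 8893 = 12885
Convert 12885 (decimal) → 12885 = 1×10000 + 2×1000 + 8×100 + 8×10 + 5 → 一万二千八百八十五 (Chinese numeral)
一万二千八百八十五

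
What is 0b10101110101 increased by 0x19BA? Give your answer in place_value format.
Convert 0b10101110101 (binary) → 1024 + 256 + 64 + 32 + 16 + 4 + 1 = 1397 (decimal)
Convert 0x19BA (hexadecimal) → 1×4096 + 9×256 + 11×16 + 10 = 6586 (decimal)
Compute 1397 + 6586 = 7983
Convert 7983 (decimal) → 7983 = 7×1000 + 9×100 + 8×10 + 3 → 7 thousands, 9 hundreds, 8 tens, 3 ones (place-value notation)
7 thousands, 9 hundreds, 8 tens, 3 ones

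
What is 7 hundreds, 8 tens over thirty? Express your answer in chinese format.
Convert 7 hundreds, 8 tens (place-value notation) → 7×100 + 8×10 = 780 (decimal)
Convert thirty (English words) → 30 (decimal)
Compute 780 ÷ 30 = 26
Convert 26 (decimal) → 26 = 2×10 + 6 → 二十六 (Chinese numeral)
二十六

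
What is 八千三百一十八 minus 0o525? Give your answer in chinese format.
Convert 八千三百一十八 (Chinese numeral) → 8×1000 + 3×100 + 1×10 + 8 = 8318 (decimal)
Convert 0o525 (octal) → 5×64 + 2×8 + 5 = 341 (decimal)
Compute 8318 - 341 = 7977
Convert 7977 (decimal) → 7977 = 7×1000 + 9×100 + 7×10 + 7 → 七千九百七十七 (Chinese numeral)
七千九百七十七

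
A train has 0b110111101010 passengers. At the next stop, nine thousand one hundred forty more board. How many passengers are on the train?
Convert 0b110111101010 (binary) → 2048 + 1024 + 256 + 128 + 64 + 32 + 8 + 2 = 3562 (decimal)
Convert nine thousand one hundred forty (English words) → 9×1000 + 1×100 + 40 = 9140 (decimal)
Compute 3562 + 9140 = 12702
12702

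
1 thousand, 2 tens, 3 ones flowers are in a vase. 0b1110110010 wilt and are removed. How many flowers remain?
Convert 1 thousand, 2 tens, 3 ones (place-value notation) → 1×1000 + 2×10 + 3 = 1023 (decimal)
Convert 0b1110110010 (binary) → 512 + 256 + 128 + 32 + 16 + 2 = 946 (decimal)
Compute 1023 - 946 = 77
77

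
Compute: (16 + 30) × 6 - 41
Parentheses first: 16 + 30 = 46
Multiply: 46 × 6 = 276
Subtract: 276 - 41 = 235
235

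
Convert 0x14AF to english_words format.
Convert 0x14AF (hexadecimal) → 1×4096 + 4×256 + 10×16 + 15 = 5295 (decimal)
Convert 5295 (decimal) → 5295 = 5×1000 + 2×100 + 95 → five thousand two hundred ninety-five (English words)
five thousand two hundred ninety-five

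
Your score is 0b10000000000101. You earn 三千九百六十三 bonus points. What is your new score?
Convert 0b10000000000101 (binary) → 8192 + 4 + 1 = 8197 (decimal)
Convert 三千九百六十三 (Chinese numeral) → 3×1000 + 9×100 + 6×10 + 3 = 3963 (decimal)
Compute 8197 + 3963 = 12160
12160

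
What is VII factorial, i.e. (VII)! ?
Convert VII (Roman numeral) → 5 + 1 + 1 = 7 (decimal)
Compute 7! = 5040
5040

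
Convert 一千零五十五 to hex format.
Convert 一千零五十五 (Chinese numeral) → 1×1000 + 5×10 + 5 = 1055 (decimal)
Convert 1055 (decimal) → 1055 = 4×256 + 1×16 + 15 → 0x41F (hexadecimal)
0x41F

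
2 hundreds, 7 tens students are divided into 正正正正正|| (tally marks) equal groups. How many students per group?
Convert 2 hundreds, 7 tens (place-value notation) → 2×100 + 7×10 = 270 (decimal)
Convert 正正正正正|| (tally marks) → 5 + 5 + 5 + 5 + 5 + 2 = 27 (decimal)
Compute 270 ÷ 27 = 10
10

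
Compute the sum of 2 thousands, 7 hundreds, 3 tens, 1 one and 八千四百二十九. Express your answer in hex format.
Convert 2 thousands, 7 hundreds, 3 tens, 1 one (place-value notation) → 2×1000 + 7×100 + 3×10 + 1 = 2731 (decimal)
Convert 八千四百二十九 (Chinese numeral) → 8×1000 + 4×100 + 2×10 + 9 = 8429 (decimal)
Compute 2731 + 8429 = 11160
Convert 11160 (decimal) → 11160 = 2×4096 + 11×256 + 9×16 + 8 → 0x2B98 (hexadecimal)
0x2B98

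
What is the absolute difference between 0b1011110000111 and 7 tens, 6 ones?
Convert 0b1011110000111 (binary) → 4096 + 1024 + 512 + 256 + 128 + 4 + 2 + 1 = 6023 (decimal)
Convert 7 tens, 6 ones (place-value notation) → 7×10 + 6 = 76 (decimal)
Compute |6023 - 76| = 5947
5947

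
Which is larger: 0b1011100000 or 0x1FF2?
Convert 0b1011100000 (binary) → 512 + 128 + 64 + 32 = 736 (decimal)
Convert 0x1FF2 (hexadecimal) → 1×4096 + 15×256 + 15×16 + 2 = 8178 (decimal)
Compare 736 vs 8178: larger = 8178
8178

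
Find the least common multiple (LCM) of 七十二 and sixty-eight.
Convert 七十二 (Chinese numeral) → 7×10 + 2 = 72 (decimal)
Convert sixty-eight (English words) → 68 (decimal)
Compute lcm(72, 68) = 1224
1224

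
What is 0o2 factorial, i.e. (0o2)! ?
Convert 0o2 (octal) → 2 (decimal)
Compute 2! = 2
2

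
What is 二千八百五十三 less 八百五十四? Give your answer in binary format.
Convert 二千八百五十三 (Chinese numeral) → 2×1000 + 8×100 + 5×10 + 3 = 2853 (decimal)
Convert 八百五十四 (Chinese numeral) → 8×100 + 5×10 + 4 = 854 (decimal)
Compute 2853 - 854 = 1999
Convert 1999 (decimal) → 1999 = 1024 + 512 + 256 + 128 + 64 + 8 + 4 + 2 + 1 → 0b11111001111 (binary)
0b11111001111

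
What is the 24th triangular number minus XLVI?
The 24th triangular number = 24×25/2 = 300
Convert XLVI (Roman numeral) → 40 + 5 + 1 = 46 (decimal)
Compute 300 - 46 = 254
254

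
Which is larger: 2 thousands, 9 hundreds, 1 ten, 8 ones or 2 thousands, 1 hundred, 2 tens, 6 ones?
Convert 2 thousands, 9 hundreds, 1 ten, 8 ones (place-value notation) → 2×1000 + 9×100 + 1×10 + 8 = 2918 (decimal)
Convert 2 thousands, 1 hundred, 2 tens, 6 ones (place-value notation) → 2×1000 + 1×100 + 2×10 + 6 = 2126 (decimal)
Compare 2918 vs 2126: larger = 2918
2918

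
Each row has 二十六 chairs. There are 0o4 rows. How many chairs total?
Convert 二十六 (Chinese numeral) → 2×10 + 6 = 26 (decimal)
Convert 0o4 (octal) → 4 (decimal)
Compute 26 × 4 = 104
104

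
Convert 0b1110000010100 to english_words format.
Convert 0b1110000010100 (binary) → 4096 + 2048 + 1024 + 16 + 4 = 7188 (decimal)
Convert 7188 (decimal) → 7188 = 7×1000 + 1×100 + 88 → seven thousand one hundred eighty-eight (English words)
seven thousand one hundred eighty-eight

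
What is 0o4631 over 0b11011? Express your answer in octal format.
Convert 0o4631 (octal) → 4×512 + 6×64 + 3×8 + 1 = 2457 (decimal)
Convert 0b11011 (binary) → 16 + 8 + 2 + 1 = 27 (decimal)
Compute 2457 ÷ 27 = 91
Convert 91 (decimal) → 91 = 1×64 + 3×8 + 3 → 0o133 (octal)
0o133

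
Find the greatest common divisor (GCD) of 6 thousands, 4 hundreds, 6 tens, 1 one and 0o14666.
Convert 6 thousands, 4 hundreds, 6 tens, 1 one (place-value notation) → 6×1000 + 4×100 + 6×10 + 1 = 6461 (decimal)
Convert 0o14666 (octal) → 1×4096 + 4×512 + 6×64 + 6×8 + 6 = 6582 (decimal)
Compute gcd(6461, 6582) = 1
1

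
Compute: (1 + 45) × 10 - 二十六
Convert 二十六 (Chinese numeral) → 2×10 + 6 = 26 (decimal)
Expression in decimal: (1 + 45) × 10 - 26
Parentheses first: 1 + 45 = 46
Multiply: 46 × 10 = 460
Subtract: 460 - 26 = 434
434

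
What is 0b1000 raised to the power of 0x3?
Convert 0b1000 (binary) → 8 (decimal)
Convert 0x3 (hexadecimal) → 3 (decimal)
Compute 8 ^ 3 = 512
512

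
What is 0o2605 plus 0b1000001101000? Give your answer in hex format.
Convert 0o2605 (octal) → 2×512 + 6×64 + 5 = 1413 (decimal)
Convert 0b1000001101000 (binary) → 4096 + 64 + 32 + 8 = 4200 (decimal)
Compute 1413 + 4200 = 5613
Convert 5613 (decimal) → 5613 = 1×4096 + 5×256 + 14×16 + 13 → 0x15ED (hexadecimal)
0x15ED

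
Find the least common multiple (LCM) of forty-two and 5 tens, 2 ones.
Convert forty-two (English words) → 42 (decimal)
Convert 5 tens, 2 ones (place-value notation) → 5×10 + 2 = 52 (decimal)
Compute lcm(42, 52) = 1092
1092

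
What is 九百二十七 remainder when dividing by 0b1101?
Convert 九百二十七 (Chinese numeral) → 9×100 + 2×10 + 7 = 927 (decimal)
Convert 0b1101 (binary) → 8 + 4 + 1 = 13 (decimal)
Compute 927 mod 13 = 4
4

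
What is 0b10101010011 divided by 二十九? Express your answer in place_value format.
Convert 0b10101010011 (binary) → 1024 + 256 + 64 + 16 + 2 + 1 = 1363 (decimal)
Convert 二十九 (Chinese numeral) → 2×10 + 9 = 29 (decimal)
Compute 1363 ÷ 29 = 47
Convert 47 (decimal) → 47 = 4×10 + 7 → 4 tens, 7 ones (place-value notation)
4 tens, 7 ones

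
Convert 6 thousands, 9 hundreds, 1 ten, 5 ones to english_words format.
Convert 6 thousands, 9 hundreds, 1 ten, 5 ones (place-value notation) → 6×1000 + 9×100 + 1×10 + 5 = 6915 (decimal)
Convert 6915 (decimal) → 6915 = 6×1000 + 9×100 + 15 → six thousand nine hundred fifteen (English words)
six thousand nine hundred fifteen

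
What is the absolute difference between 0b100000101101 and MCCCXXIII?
Convert 0b100000101101 (binary) → 2048 + 32 + 8 + 4 + 1 = 2093 (decimal)
Convert MCCCXXIII (Roman numeral) → 1000 + 100 + 100 + 100 + 10 + 10 + 1 + 1 + 1 = 1323 (decimal)
Compute |2093 - 1323| = 770
770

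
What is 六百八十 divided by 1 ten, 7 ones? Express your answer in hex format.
Convert 六百八十 (Chinese numeral) → 6×100 + 8×10 = 680 (decimal)
Convert 1 ten, 7 ones (place-value notation) → 1×10 + 7 = 17 (decimal)
Compute 680 ÷ 17 = 40
Convert 40 (decimal) → 40 = 2×16 + 8 → 0x28 (hexadecimal)
0x28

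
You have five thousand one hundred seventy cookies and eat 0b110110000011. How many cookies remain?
Convert five thousand one hundred seventy (English words) → 5×1000 + 1×100 + 70 = 5170 (decimal)
Convert 0b110110000011 (binary) → 2048 + 1024 + 256 + 128 + 2 + 1 = 3459 (decimal)
Compute 5170 - 3459 = 1711
1711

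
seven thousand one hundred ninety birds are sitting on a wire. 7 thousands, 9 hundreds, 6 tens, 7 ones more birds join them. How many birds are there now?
Convert seven thousand one hundred ninety (English words) → 7×1000 + 1×100 + 90 = 7190 (decimal)
Convert 7 thousands, 9 hundreds, 6 tens, 7 ones (place-value notation) → 7×1000 + 9×100 + 6×10 + 7 = 7967 (decimal)
Compute 7190 + 7967 = 15157
15157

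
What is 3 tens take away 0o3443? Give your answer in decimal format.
Convert 3 tens (place-value notation) → 3×10 = 30 (decimal)
Convert 0o3443 (octal) → 3×512 + 4×64 + 4×8 + 3 = 1827 (decimal)
Compute 30 - 1827 = -1797
-1797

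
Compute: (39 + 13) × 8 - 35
Parentheses first: 39 + 13 = 52
Multiply: 52 × 8 = 416
Subtract: 416 - 35 = 381
381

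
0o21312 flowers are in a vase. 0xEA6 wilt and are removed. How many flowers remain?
Convert 0o21312 (octal) → 2×4096 + 1×512 + 3×64 + 1×8 + 2 = 8906 (decimal)
Convert 0xEA6 (hexadecimal) → 14×256 + 10×16 + 6 = 3750 (decimal)
Compute 8906 - 3750 = 5156
5156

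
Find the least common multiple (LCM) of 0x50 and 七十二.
Convert 0x50 (hexadecimal) → 5×16 = 80 (decimal)
Convert 七十二 (Chinese numeral) → 7×10 + 2 = 72 (decimal)
Compute lcm(80, 72) = 720
720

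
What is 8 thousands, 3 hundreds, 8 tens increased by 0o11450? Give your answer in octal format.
Convert 8 thousands, 3 hundreds, 8 tens (place-value notation) → 8×1000 + 3×100 + 8×10 = 8380 (decimal)
Convert 0o11450 (octal) → 1×4096 + 1×512 + 4×64 + 5×8 = 4904 (decimal)
Compute 8380 + 4904 = 13284
Convert 13284 (decimal) → 13284 = 3×4096 + 1×512 + 7×64 + 4×8 + 4 → 0o31744 (octal)
0o31744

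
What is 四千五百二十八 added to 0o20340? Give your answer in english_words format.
Convert 四千五百二十八 (Chinese numeral) → 4×1000 + 5×100 + 2×10 + 8 = 4528 (decimal)
Convert 0o20340 (octal) → 2×4096 + 3×64 + 4×8 = 8416 (decimal)
Compute 4528 + 8416 = 12944
Convert 12944 (decimal) → 12944 = 12×1000 + 9×100 + 44 → twelve thousand nine hundred forty-four (English words)
twelve thousand nine hundred forty-four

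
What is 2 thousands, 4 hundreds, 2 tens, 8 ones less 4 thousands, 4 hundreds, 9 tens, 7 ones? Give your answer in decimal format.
Convert 2 thousands, 4 hundreds, 2 tens, 8 ones (place-value notation) → 2×1000 + 4×100 + 2×10 + 8 = 2428 (decimal)
Convert 4 thousands, 4 hundreds, 9 tens, 7 ones (place-value notation) → 4×1000 + 4×100 + 9×10 + 7 = 4497 (decimal)
Compute 2428 - 4497 = -2069
-2069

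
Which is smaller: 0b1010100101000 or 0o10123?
Convert 0b1010100101000 (binary) → 4096 + 1024 + 256 + 32 + 8 = 5416 (decimal)
Convert 0o10123 (octal) → 1×4096 + 1×64 + 2×8 + 3 = 4179 (decimal)
Compare 5416 vs 4179: smaller = 4179
4179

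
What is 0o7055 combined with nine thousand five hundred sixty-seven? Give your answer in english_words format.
Convert 0o7055 (octal) → 7×512 + 5×8 + 5 = 3629 (decimal)
Convert nine thousand five hundred sixty-seven (English words) → 9×1000 + 5×100 + 67 = 9567 (decimal)
Compute 3629 + 9567 = 13196
Convert 13196 (decimal) → 13196 = 13×1000 + 1×100 + 96 → thirteen thousand one hundred ninety-six (English words)
thirteen thousand one hundred ninety-six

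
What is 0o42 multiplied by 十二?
Convert 0o42 (octal) → 4×8 + 2 = 34 (decimal)
Convert 十二 (Chinese numeral) → 1×10 + 2 = 12 (decimal)
Compute 34 × 12 = 408
408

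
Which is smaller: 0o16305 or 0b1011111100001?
Convert 0o16305 (octal) → 1×4096 + 6×512 + 3×64 + 5 = 7365 (decimal)
Convert 0b1011111100001 (binary) → 4096 + 1024 + 512 + 256 + 128 + 64 + 32 + 1 = 6113 (decimal)
Compare 7365 vs 6113: smaller = 6113
6113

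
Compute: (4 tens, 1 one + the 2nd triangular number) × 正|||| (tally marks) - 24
Convert 4 tens, 1 one (place-value notation) → 4×10 + 1 = 41 (decimal)
Convert the 2nd triangular number (triangular index) → 2×3/2 = 3 (decimal)
Convert 正|||| (tally marks) → 5 + 4 = 9 (decimal)
Expression in decimal: (41 + 3) × 9 - 24
Parentheses first: 41 + 3 = 44
Multiply: 44 × 9 = 396
Subtract: 396 - 24 = 372
372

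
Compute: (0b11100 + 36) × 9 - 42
Convert 0b11100 (binary) → 16 + 8 + 4 = 28 (decimal)
Expression in decimal: (28 + 36) × 9 - 42
Parentheses first: 28 + 36 = 64
Multiply: 64 × 9 = 576
Subtract: 576 - 42 = 534
534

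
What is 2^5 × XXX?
Convert 2^5 (power) → 32 (decimal)
Convert XXX (Roman numeral) → 10 + 10 + 10 = 30 (decimal)
Compute 32 × 30 = 960
960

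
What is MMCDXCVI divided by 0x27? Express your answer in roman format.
Convert MMCDXCVI (Roman numeral) → 1000 + 1000 + 400 + 90 + 5 + 1 = 2496 (decimal)
Convert 0x27 (hexadecimal) → 2×16 + 7 = 39 (decimal)
Compute 2496 ÷ 39 = 64
Convert 64 (decimal) → 64 = 50 + 10 + 4 → LXIV (Roman numeral)
LXIV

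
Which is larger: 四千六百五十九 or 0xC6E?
Convert 四千六百五十九 (Chinese numeral) → 4×1000 + 6×100 + 5×10 + 9 = 4659 (decimal)
Convert 0xC6E (hexadecimal) → 12×256 + 6×16 + 14 = 3182 (decimal)
Compare 4659 vs 3182: larger = 4659
4659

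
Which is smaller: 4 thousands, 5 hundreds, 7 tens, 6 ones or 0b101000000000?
Convert 4 thousands, 5 hundreds, 7 tens, 6 ones (place-value notation) → 4×1000 + 5×100 + 7×10 + 6 = 4576 (decimal)
Convert 0b101000000000 (binary) → 2048 + 512 = 2560 (decimal)
Compare 4576 vs 2560: smaller = 2560
2560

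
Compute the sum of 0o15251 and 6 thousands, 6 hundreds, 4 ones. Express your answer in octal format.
Convert 0o15251 (octal) → 1×4096 + 5×512 + 2×64 + 5×8 + 1 = 6825 (decimal)
Convert 6 thousands, 6 hundreds, 4 ones (place-value notation) → 6×1000 + 6×100 + 4 = 6604 (decimal)
Compute 6825 + 6604 = 13429
Convert 13429 (decimal) → 13429 = 3×4096 + 2×512 + 1×64 + 6×8 + 5 → 0o32165 (octal)
0o32165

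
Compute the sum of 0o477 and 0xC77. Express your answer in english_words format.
Convert 0o477 (octal) → 4×64 + 7×8 + 7 = 319 (decimal)
Convert 0xC77 (hexadecimal) → 12×256 + 7×16 + 7 = 3191 (decimal)
Compute 319 + 3191 = 3510
Convert 3510 (decimal) → 3510 = 3×1000 + 5×100 + 10 → three thousand five hundred ten (English words)
three thousand five hundred ten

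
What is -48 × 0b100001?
Convert 0b100001 (binary) → 32 + 1 = 33 (decimal)
Compute -48 × 33 = -1584
-1584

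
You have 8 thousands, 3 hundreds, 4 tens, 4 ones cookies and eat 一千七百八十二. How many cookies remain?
Convert 8 thousands, 3 hundreds, 4 tens, 4 ones (place-value notation) → 8×1000 + 3×100 + 4×10 + 4 = 8344 (decimal)
Convert 一千七百八十二 (Chinese numeral) → 1×1000 + 7×100 + 8×10 + 2 = 1782 (decimal)
Compute 8344 - 1782 = 6562
6562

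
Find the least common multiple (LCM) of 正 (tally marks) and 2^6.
Convert 正 (tally marks) → 5 (decimal)
Convert 2^6 (power) → 64 (decimal)
Compute lcm(5, 64) = 320
320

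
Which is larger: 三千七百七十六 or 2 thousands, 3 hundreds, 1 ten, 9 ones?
Convert 三千七百七十六 (Chinese numeral) → 3×1000 + 7×100 + 7×10 + 6 = 3776 (decimal)
Convert 2 thousands, 3 hundreds, 1 ten, 9 ones (place-value notation) → 2×1000 + 3×100 + 1×10 + 9 = 2319 (decimal)
Compare 3776 vs 2319: larger = 3776
3776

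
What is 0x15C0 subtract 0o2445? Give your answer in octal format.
Convert 0x15C0 (hexadecimal) → 1×4096 + 5×256 + 12×16 = 5568 (decimal)
Convert 0o2445 (octal) → 2×512 + 4×64 + 4×8 + 5 = 1317 (decimal)
Compute 5568 - 1317 = 4251
Convert 4251 (decimal) → 4251 = 1×4096 + 2×64 + 3×8 + 3 → 0o10233 (octal)
0o10233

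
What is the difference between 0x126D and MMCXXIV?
Convert 0x126D (hexadecimal) → 1×4096 + 2×256 + 6×16 + 13 = 4717 (decimal)
Convert MMCXXIV (Roman numeral) → 1000 + 1000 + 100 + 10 + 10 + 4 = 2124 (decimal)
Difference: |4717 - 2124| = 2593
2593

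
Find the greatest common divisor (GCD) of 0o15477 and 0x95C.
Convert 0o15477 (octal) → 1×4096 + 5×512 + 4×64 + 7×8 + 7 = 6975 (decimal)
Convert 0x95C (hexadecimal) → 9×256 + 5×16 + 12 = 2396 (decimal)
Compute gcd(6975, 2396) = 1
1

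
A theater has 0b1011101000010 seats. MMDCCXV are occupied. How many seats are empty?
Convert 0b1011101000010 (binary) → 4096 + 1024 + 512 + 256 + 64 + 2 = 5954 (decimal)
Convert MMDCCXV (Roman numeral) → 1000 + 1000 + 500 + 100 + 100 + 10 + 5 = 2715 (decimal)
Compute 5954 - 2715 = 3239
3239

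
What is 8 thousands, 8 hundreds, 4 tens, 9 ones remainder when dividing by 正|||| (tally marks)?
Convert 8 thousands, 8 hundreds, 4 tens, 9 ones (place-value notation) → 8×1000 + 8×100 + 4×10 + 9 = 8849 (decimal)
Convert 正|||| (tally marks) → 5 + 4 = 9 (decimal)
Compute 8849 mod 9 = 2
2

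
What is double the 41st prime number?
The 41st prime number = 179
Compute 179 × 2 = 358
358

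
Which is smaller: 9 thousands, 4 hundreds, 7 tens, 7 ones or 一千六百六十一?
Convert 9 thousands, 4 hundreds, 7 tens, 7 ones (place-value notation) → 9×1000 + 4×100 + 7×10 + 7 = 9477 (decimal)
Convert 一千六百六十一 (Chinese numeral) → 1×1000 + 6×100 + 6×10 + 1 = 1661 (decimal)
Compare 9477 vs 1661: smaller = 1661
1661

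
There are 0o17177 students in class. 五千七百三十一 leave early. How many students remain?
Convert 0o17177 (octal) → 1×4096 + 7×512 + 1×64 + 7×8 + 7 = 7807 (decimal)
Convert 五千七百三十一 (Chinese numeral) → 5×1000 + 7×100 + 3×10 + 1 = 5731 (decimal)
Compute 7807 - 5731 = 2076
2076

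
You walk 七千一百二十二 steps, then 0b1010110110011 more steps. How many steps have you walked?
Convert 七千一百二十二 (Chinese numeral) → 7×1000 + 1×100 + 2×10 + 2 = 7122 (decimal)
Convert 0b1010110110011 (binary) → 4096 + 1024 + 256 + 128 + 32 + 16 + 2 + 1 = 5555 (decimal)
Compute 7122 + 5555 = 12677
12677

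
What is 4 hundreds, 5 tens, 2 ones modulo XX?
Convert 4 hundreds, 5 tens, 2 ones (place-value notation) → 4×100 + 5×10 + 2 = 452 (decimal)
Convert XX (Roman numeral) → 10 + 10 = 20 (decimal)
Compute 452 mod 20 = 12
12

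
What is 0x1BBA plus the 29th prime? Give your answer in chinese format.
Convert 0x1BBA (hexadecimal) → 1×4096 + 11×256 + 11×16 + 10 = 7098 (decimal)
Convert the 29th prime (prime index) → 109 (decimal)
Compute 7098 + 109 = 7207
Convert 7207 (decimal) → 7207 = 7×1000 + 2×100 + 7 → 七千二百零七 (Chinese numeral)
七千二百零七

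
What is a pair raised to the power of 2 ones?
Convert a pair (colloquial) → 2 (decimal)
Convert 2 ones (place-value notation) → 2 (decimal)
Compute 2 ^ 2 = 4
4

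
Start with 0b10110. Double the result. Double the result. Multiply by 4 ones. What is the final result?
Convert 0b10110 (binary) → 16 + 4 + 2 = 22 (decimal)
Start: 22
22 × 2 = 44
44 × 2 = 88
Convert 4 ones (place-value notation) → 4 (decimal)
88 × 4 = 352
352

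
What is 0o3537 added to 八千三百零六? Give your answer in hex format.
Convert 0o3537 (octal) → 3×512 + 5×64 + 3×8 + 7 = 1887 (decimal)
Convert 八千三百零六 (Chinese numeral) → 8×1000 + 3×100 + 6 = 8306 (decimal)
Compute 1887 + 8306 = 10193
Convert 10193 (decimal) → 10193 = 2×4096 + 7×256 + 13×16 + 1 → 0x27D1 (hexadecimal)
0x27D1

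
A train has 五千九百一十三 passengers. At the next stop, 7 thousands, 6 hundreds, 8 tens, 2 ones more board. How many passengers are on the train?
Convert 五千九百一十三 (Chinese numeral) → 5×1000 + 9×100 + 1×10 + 3 = 5913 (decimal)
Convert 7 thousands, 6 hundreds, 8 tens, 2 ones (place-value notation) → 7×1000 + 6×100 + 8×10 + 2 = 7682 (decimal)
Compute 5913 + 7682 = 13595
13595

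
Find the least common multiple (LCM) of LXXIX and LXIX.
Convert LXXIX (Roman numeral) → 50 + 10 + 10 + 9 = 79 (decimal)
Convert LXIX (Roman numeral) → 50 + 10 + 9 = 69 (decimal)
Compute lcm(79, 69) = 5451
5451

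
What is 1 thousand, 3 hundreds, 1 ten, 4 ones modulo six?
Convert 1 thousand, 3 hundreds, 1 ten, 4 ones (place-value notation) → 1×1000 + 3×100 + 1×10 + 4 = 1314 (decimal)
Convert six (English words) → 6 (decimal)
Compute 1314 mod 6 = 0
0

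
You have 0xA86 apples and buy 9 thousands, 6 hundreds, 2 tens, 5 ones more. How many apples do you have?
Convert 0xA86 (hexadecimal) → 10×256 + 8×16 + 6 = 2694 (decimal)
Convert 9 thousands, 6 hundreds, 2 tens, 5 ones (place-value notation) → 9×1000 + 6×100 + 2×10 + 5 = 9625 (decimal)
Compute 2694 + 9625 = 12319
12319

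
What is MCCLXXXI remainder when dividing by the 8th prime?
Convert MCCLXXXI (Roman numeral) → 1000 + 100 + 100 + 50 + 10 + 10 + 10 + 1 = 1281 (decimal)
Convert the 8th prime (prime index) → 19 (decimal)
Compute 1281 mod 19 = 8
8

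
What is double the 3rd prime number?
The 3rd prime number = 5
Compute 5 × 2 = 10
10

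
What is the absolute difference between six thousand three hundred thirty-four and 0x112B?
Convert six thousand three hundred thirty-four (English words) → 6×1000 + 3×100 + 34 = 6334 (decimal)
Convert 0x112B (hexadecimal) → 1×4096 + 1×256 + 2×16 + 11 = 4395 (decimal)
Compute |6334 - 4395| = 1939
1939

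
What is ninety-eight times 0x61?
Convert ninety-eight (English words) → 98 (decimal)
Convert 0x61 (hexadecimal) → 6×16 + 1 = 97 (decimal)
Compute 98 × 97 = 9506
9506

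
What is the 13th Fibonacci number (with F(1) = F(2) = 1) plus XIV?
The 13th Fibonacci number (with F(1) = F(2) = 1): 1, 1, 2, 3, 5, 8, 13, 21, 34, 55, 89, 144, 233 → 233
Convert XIV (Roman numeral) → 10 + 4 = 14 (decimal)
Compute 233 + 14 = 247
247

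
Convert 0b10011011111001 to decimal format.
Convert 0b10011011111001 (binary) → 8192 + 1024 + 512 + 128 + 64 + 32 + 16 + 8 + 1 = 9977 (decimal)
9977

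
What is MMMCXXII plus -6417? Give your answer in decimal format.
Convert MMMCXXII (Roman numeral) → 1000 + 1000 + 1000 + 100 + 10 + 10 + 1 + 1 = 3122 (decimal)
Compute 3122 + -6417 = -3295
-3295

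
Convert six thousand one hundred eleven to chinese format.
Convert six thousand one hundred eleven (English words) → 6×1000 + 1×100 + 11 = 6111 (decimal)
Convert 6111 (decimal) → 6111 = 6×1000 + 1×100 + 1×10 + 1 → 六千一百一十一 (Chinese numeral)
六千一百一十一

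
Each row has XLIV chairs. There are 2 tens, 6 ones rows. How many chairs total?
Convert XLIV (Roman numeral) → 40 + 4 = 44 (decimal)
Convert 2 tens, 6 ones (place-value notation) → 2×10 + 6 = 26 (decimal)
Compute 44 × 26 = 1144
1144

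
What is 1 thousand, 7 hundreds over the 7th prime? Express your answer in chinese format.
Convert 1 thousand, 7 hundreds (place-value notation) → 1×1000 + 7×100 = 1700 (decimal)
Convert the 7th prime (prime index) → 17 (decimal)
Compute 1700 ÷ 17 = 100
Convert 100 (decimal) → 100 = 1×100 → 一百 (Chinese numeral)
一百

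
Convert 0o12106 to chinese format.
Convert 0o12106 (octal) → 1×4096 + 2×512 + 1×64 + 6 = 5190 (decimal)
Convert 5190 (decimal) → 5190 = 5×1000 + 1×100 + 9×10 → 五千一百九十 (Chinese numeral)
五千一百九十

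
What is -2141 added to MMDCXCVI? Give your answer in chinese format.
Convert MMDCXCVI (Roman numeral) → 1000 + 1000 + 500 + 100 + 90 + 5 + 1 = 2696 (decimal)
Compute -2141 + 2696 = 555
Convert 555 (decimal) → 555 = 5×100 + 5×10 + 5 → 五百五十五 (Chinese numeral)
五百五十五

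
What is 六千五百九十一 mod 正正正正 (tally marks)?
Convert 六千五百九十一 (Chinese numeral) → 6×1000 + 5×100 + 9×10 + 1 = 6591 (decimal)
Convert 正正正正 (tally marks) → 5 + 5 + 5 + 5 = 20 (decimal)
Compute 6591 mod 20 = 11
11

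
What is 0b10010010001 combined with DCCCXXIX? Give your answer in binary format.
Convert 0b10010010001 (binary) → 1024 + 128 + 16 + 1 = 1169 (decimal)
Convert DCCCXXIX (Roman numeral) → 500 + 100 + 100 + 100 + 10 + 10 + 9 = 829 (decimal)
Compute 1169 + 829 = 1998
Convert 1998 (decimal) → 1998 = 1024 + 512 + 256 + 128 + 64 + 8 + 4 + 2 → 0b11111001110 (binary)
0b11111001110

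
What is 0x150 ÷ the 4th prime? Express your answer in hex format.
Convert 0x150 (hexadecimal) → 1×256 + 5×16 = 336 (decimal)
Convert the 4th prime (prime index) → 7 (decimal)
Compute 336 ÷ 7 = 48
Convert 48 (decimal) → 48 = 3×16 → 0x30 (hexadecimal)
0x30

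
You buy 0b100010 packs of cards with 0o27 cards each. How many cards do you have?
Convert 0o27 (octal) → 2×8 + 7 = 23 (decimal)
Convert 0b100010 (binary) → 32 + 2 = 34 (decimal)
Compute 23 × 34 = 782
782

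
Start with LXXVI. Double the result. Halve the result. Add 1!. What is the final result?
Convert LXXVI (Roman numeral) → 50 + 10 + 10 + 5 + 1 = 76 (decimal)
Start: 76
76 × 2 = 152
152 ÷ 2 = 76
Convert 1! (factorial) → 1 (decimal)
76 + 1 = 77
77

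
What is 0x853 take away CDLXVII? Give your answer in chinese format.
Convert 0x853 (hexadecimal) → 8×256 + 5×16 + 3 = 2131 (decimal)
Convert CDLXVII (Roman numeral) → 400 + 50 + 10 + 5 + 1 + 1 = 467 (decimal)
Compute 2131 - 467 = 1664
Convert 1664 (decimal) → 1664 = 1×1000 + 6×100 + 6×10 + 4 → 一千六百六十四 (Chinese numeral)
一千六百六十四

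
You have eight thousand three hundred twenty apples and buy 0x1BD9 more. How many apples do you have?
Convert eight thousand three hundred twenty (English words) → 8×1000 + 3×100 + 20 = 8320 (decimal)
Convert 0x1BD9 (hexadecimal) → 1×4096 + 11×256 + 13×16 + 9 = 7129 (decimal)
Compute 8320 + 7129 = 15449
15449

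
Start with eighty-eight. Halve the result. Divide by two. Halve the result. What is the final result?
Convert eighty-eight (English words) → 88 (decimal)
Start: 88
88 ÷ 2 = 44
Convert two (English words) → 2 (decimal)
44 ÷ 2 = 22
22 ÷ 2 = 11
11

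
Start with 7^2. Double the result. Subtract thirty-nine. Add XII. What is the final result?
Convert 7^2 (power) → 49 (decimal)
Start: 49
49 × 2 = 98
Convert thirty-nine (English words) → 39 (decimal)
98 - 39 = 59
Convert XII (Roman numeral) → 10 + 1 + 1 = 12 (decimal)
59 + 12 = 71
71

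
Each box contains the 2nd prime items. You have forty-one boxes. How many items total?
Convert the 2nd prime (prime index) → 3 (decimal)
Convert forty-one (English words) → 41 (decimal)
Compute 3 × 41 = 123
123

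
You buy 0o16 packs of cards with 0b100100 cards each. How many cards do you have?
Convert 0b100100 (binary) → 32 + 4 = 36 (decimal)
Convert 0o16 (octal) → 1×8 + 6 = 14 (decimal)
Compute 36 × 14 = 504
504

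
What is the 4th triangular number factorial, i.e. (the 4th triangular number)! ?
Convert the 4th triangular number (triangular index) → 4×5/2 = 10 (decimal)
Compute 10! = 3628800
3628800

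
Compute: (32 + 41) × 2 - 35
Parentheses first: 32 + 41 = 73
Multiply: 73 × 2 = 146
Subtract: 146 - 35 = 111
111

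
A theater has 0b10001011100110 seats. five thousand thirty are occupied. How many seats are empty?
Convert 0b10001011100110 (binary) → 8192 + 512 + 128 + 64 + 32 + 4 + 2 = 8934 (decimal)
Convert five thousand thirty (English words) → 5×1000 + 30 = 5030 (decimal)
Compute 8934 - 5030 = 3904
3904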